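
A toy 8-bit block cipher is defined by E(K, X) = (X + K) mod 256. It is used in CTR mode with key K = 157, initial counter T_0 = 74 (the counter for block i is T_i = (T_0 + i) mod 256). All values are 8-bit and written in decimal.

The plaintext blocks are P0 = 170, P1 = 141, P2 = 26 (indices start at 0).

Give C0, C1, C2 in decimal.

C0 = 77, C1 = 101, C2 = 243

CTR encryption: S_i = E(K, T_i) where T_i is the counter for block i; C_i = P_i ⊕ S_i.
C0: T = 74, S = E(K, T) = 231; 170 ⊕ 231 = 77.
C1: T = 75, S = E(K, T) = 232; 141 ⊕ 232 = 101.
C2: T = 76, S = E(K, T) = 233; 26 ⊕ 233 = 243.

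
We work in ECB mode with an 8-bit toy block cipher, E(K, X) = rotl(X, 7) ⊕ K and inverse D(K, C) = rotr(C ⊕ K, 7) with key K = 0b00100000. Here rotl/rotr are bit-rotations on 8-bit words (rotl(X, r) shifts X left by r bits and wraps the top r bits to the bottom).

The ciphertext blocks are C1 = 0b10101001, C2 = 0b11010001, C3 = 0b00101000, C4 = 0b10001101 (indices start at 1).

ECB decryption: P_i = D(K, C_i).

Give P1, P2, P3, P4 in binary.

P1: D(K, 0b10101001) = 0b00010011.
P2: D(K, 0b11010001) = 0b11100011.
P3: D(K, 0b00101000) = 0b00010000.
P4: D(K, 0b10001101) = 0b01011011.

P1 = 0b00010011, P2 = 0b11100011, P3 = 0b00010000, P4 = 0b01011011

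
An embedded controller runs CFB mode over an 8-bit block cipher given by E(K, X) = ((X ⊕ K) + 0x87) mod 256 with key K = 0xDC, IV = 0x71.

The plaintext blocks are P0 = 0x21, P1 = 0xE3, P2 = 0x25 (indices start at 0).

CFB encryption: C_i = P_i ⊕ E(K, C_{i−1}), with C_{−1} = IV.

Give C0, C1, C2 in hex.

C0 = 0x15, C1 = 0xB3, C2 = 0xD3

C0: E(K, 0x71) = 0x34; 0x21 ⊕ 0x34 = 0x15.
C1: E(K, 0x15) = 0x50; 0xE3 ⊕ 0x50 = 0xB3.
C2: E(K, 0xB3) = 0xF6; 0x25 ⊕ 0xF6 = 0xD3.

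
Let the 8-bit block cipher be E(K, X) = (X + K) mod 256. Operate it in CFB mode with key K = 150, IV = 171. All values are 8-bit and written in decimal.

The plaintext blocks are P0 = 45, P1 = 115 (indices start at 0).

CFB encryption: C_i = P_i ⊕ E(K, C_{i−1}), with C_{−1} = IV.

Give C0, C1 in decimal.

C0 = 108, C1 = 113

C0: E(K, 171) = 65; 45 ⊕ 65 = 108.
C1: E(K, 108) = 2; 115 ⊕ 2 = 113.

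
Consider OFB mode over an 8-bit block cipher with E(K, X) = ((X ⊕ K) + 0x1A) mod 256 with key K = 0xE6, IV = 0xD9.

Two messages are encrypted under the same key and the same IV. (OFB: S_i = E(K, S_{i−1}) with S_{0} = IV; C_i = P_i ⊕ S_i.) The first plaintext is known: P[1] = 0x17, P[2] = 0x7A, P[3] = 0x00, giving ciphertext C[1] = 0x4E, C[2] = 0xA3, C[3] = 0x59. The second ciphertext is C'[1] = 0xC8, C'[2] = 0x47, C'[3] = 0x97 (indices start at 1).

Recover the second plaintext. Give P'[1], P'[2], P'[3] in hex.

In OFB with a reused IV, both messages share the same keystream S_i, so C_i ⊕ C'_i = P_i ⊕ P'_i and thus P'_i = P_i ⊕ C_i ⊕ C'_i.
P'[1]: 0x17 ⊕ 0x4E ⊕ 0xC8 = 0x91.
P'[2]: 0x7A ⊕ 0xA3 ⊕ 0x47 = 0x9E.
P'[3]: 0x00 ⊕ 0x59 ⊕ 0x97 = 0xCE.

P'[1] = 0x91, P'[2] = 0x9E, P'[3] = 0xCE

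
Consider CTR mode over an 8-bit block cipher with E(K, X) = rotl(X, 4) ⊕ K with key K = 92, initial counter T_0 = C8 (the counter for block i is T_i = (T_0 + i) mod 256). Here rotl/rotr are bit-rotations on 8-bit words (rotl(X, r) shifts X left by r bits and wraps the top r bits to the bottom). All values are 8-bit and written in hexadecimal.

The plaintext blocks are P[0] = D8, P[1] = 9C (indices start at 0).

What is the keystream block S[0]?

1E

CTR encryption: S_i = E(K, T_i) where T_i is the counter for block i; C_i = P_i ⊕ S_i.
C[0]: T = C8, S = E(K, T) = 1E; D8 ⊕ 1E = C6.
So S[0] = 1E.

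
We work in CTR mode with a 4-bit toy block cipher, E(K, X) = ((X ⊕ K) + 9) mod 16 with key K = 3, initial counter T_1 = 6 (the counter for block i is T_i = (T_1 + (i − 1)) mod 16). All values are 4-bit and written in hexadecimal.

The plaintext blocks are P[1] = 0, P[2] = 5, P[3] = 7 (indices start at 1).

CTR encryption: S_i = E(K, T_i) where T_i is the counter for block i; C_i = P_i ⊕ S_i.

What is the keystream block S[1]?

E

C[1]: T = 6, S = E(K, T) = E; 0 ⊕ E = E.
So S[1] = E.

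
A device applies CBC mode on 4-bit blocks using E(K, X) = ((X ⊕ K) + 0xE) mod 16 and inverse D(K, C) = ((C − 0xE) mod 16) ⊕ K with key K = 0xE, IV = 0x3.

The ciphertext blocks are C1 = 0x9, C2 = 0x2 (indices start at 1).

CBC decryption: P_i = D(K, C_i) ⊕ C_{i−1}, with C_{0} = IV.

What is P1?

P1 = 0x6

P1: D(K, 0x9) = 0x5; 0x5 ⊕ 0x3 = 0x6.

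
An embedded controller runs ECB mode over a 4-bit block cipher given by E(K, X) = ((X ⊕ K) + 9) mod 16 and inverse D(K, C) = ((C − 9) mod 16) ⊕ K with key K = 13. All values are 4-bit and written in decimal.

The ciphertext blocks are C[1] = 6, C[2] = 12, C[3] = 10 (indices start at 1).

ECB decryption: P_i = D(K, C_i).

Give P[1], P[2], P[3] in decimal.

P[1] = 0, P[2] = 14, P[3] = 12

P[1]: D(K, 6) = 0.
P[2]: D(K, 12) = 14.
P[3]: D(K, 10) = 12.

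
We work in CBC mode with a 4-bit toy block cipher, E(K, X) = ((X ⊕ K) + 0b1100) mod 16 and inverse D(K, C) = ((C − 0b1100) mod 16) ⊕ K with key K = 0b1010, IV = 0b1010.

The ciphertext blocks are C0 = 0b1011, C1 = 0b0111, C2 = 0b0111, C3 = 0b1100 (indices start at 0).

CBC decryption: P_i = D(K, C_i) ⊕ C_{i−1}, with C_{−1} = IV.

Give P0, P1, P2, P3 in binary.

P0: D(K, 0b1011) = 0b0101; 0b0101 ⊕ 0b1010 = 0b1111.
P1: D(K, 0b0111) = 0b0001; 0b0001 ⊕ 0b1011 = 0b1010.
P2: D(K, 0b0111) = 0b0001; 0b0001 ⊕ 0b0111 = 0b0110.
P3: D(K, 0b1100) = 0b1010; 0b1010 ⊕ 0b0111 = 0b1101.

P0 = 0b1111, P1 = 0b1010, P2 = 0b0110, P3 = 0b1101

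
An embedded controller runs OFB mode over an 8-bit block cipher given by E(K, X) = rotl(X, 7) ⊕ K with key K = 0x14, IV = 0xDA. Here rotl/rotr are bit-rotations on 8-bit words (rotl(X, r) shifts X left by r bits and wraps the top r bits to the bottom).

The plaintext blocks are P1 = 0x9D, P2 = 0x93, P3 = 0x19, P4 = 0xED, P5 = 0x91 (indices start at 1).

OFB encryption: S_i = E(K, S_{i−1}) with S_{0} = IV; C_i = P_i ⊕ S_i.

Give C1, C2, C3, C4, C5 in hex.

C1: S = E(K, 0xDA) = 0x79; 0x9D ⊕ 0x79 = 0xE4.
C2: S = E(K, 0x79) = 0xA8; 0x93 ⊕ 0xA8 = 0x3B.
C3: S = E(K, 0xA8) = 0x40; 0x19 ⊕ 0x40 = 0x59.
C4: S = E(K, 0x40) = 0x34; 0xED ⊕ 0x34 = 0xD9.
C5: S = E(K, 0x34) = 0x0E; 0x91 ⊕ 0x0E = 0x9F.

C1 = 0xE4, C2 = 0x3B, C3 = 0x59, C4 = 0xD9, C5 = 0x9F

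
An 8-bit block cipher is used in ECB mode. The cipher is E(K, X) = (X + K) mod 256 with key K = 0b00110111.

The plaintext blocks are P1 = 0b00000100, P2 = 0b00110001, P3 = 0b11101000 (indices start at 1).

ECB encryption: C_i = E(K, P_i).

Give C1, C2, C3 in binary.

C1 = 0b00111011, C2 = 0b01101000, C3 = 0b00011111

C1: E(K, 0b00000100) = 0b00111011.
C2: E(K, 0b00110001) = 0b01101000.
C3: E(K, 0b11101000) = 0b00011111.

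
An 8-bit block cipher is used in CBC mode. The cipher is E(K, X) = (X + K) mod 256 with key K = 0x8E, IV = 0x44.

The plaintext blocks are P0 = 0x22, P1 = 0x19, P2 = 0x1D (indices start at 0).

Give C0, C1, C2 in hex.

C0 = 0xF4, C1 = 0x7B, C2 = 0xF4

CBC encryption: C_i = E(K, P_i ⊕ C_{i−1}), with C_{−1} = IV.
C0: P0 ⊕ 0x44 = 0x66; E(K, 0x66) = 0xF4.
C1: P1 ⊕ 0xF4 = 0xED; E(K, 0xED) = 0x7B.
C2: P2 ⊕ 0x7B = 0x66; E(K, 0x66) = 0xF4.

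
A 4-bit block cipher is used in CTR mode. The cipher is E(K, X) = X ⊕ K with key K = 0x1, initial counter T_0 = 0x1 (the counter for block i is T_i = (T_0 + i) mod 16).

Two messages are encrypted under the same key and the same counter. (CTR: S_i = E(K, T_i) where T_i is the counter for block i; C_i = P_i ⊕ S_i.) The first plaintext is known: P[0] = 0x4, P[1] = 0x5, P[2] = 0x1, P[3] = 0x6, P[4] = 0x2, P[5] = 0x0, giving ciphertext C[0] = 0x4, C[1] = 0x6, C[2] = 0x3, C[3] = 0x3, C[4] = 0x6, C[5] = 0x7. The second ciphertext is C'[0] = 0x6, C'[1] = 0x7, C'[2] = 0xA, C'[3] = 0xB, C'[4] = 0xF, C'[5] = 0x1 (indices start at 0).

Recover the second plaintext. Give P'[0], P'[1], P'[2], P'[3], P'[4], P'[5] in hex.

In CTR with a reused counter, both messages share the same keystream S_i, so C_i ⊕ C'_i = P_i ⊕ P'_i and thus P'_i = P_i ⊕ C_i ⊕ C'_i.
P'[0]: 0x4 ⊕ 0x4 ⊕ 0x6 = 0x6.
P'[1]: 0x5 ⊕ 0x6 ⊕ 0x7 = 0x4.
P'[2]: 0x1 ⊕ 0x3 ⊕ 0xA = 0x8.
P'[3]: 0x6 ⊕ 0x3 ⊕ 0xB = 0xE.
P'[4]: 0x2 ⊕ 0x6 ⊕ 0xF = 0xB.
P'[5]: 0x0 ⊕ 0x7 ⊕ 0x1 = 0x6.

P'[0] = 0x6, P'[1] = 0x4, P'[2] = 0x8, P'[3] = 0xE, P'[4] = 0xB, P'[5] = 0x6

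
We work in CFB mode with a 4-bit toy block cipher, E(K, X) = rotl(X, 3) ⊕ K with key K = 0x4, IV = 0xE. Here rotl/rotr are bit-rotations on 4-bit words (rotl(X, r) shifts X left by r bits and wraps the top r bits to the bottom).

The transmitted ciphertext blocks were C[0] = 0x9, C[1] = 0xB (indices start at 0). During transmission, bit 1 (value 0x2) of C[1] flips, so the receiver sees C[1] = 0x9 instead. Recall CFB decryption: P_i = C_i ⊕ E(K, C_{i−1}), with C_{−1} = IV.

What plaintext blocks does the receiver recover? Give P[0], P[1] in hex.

P[0] = 0xA, P[1] = 0x1

Only C[1] changed, to 0x9. In CFB, a change in C_i flips the same bit in P_i and garbles P_{i+1}. Decrypting the received ciphertext:
P[0]: E(K, 0xE) = 0x3; 0x9 ⊕ 0x3 = 0xA.
P[1]: E(K, 0x9) = 0x8; 0x9 ⊕ 0x8 = 0x1.
Blocks that differ from the original plaintext: P[1].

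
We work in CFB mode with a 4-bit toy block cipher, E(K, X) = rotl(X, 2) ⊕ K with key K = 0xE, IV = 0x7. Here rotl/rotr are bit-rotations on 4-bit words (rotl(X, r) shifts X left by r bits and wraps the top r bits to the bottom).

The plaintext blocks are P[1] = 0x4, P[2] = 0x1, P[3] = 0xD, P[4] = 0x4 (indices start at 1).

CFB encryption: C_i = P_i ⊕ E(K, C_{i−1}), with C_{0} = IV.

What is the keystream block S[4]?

C[1]: E(K, 0x7) = 0x3; 0x4 ⊕ 0x3 = 0x7.
C[2]: E(K, 0x7) = 0x3; 0x1 ⊕ 0x3 = 0x2.
C[3]: E(K, 0x2) = 0x6; 0xD ⊕ 0x6 = 0xB.
C[4]: E(K, 0xB) = 0x0; 0x4 ⊕ 0x0 = 0x4.
So S[4] = 0x0.

0x0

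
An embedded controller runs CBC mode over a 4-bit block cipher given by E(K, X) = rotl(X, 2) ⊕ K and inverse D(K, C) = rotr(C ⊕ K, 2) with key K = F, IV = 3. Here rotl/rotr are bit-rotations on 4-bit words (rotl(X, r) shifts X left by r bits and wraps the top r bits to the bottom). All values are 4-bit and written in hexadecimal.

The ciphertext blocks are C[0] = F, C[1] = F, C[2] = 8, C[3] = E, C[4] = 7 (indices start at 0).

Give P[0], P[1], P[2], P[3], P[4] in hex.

P[0] = 3, P[1] = F, P[2] = 2, P[3] = C, P[4] = C

CBC decryption: P_i = D(K, C_i) ⊕ C_{i−1}, with C_{−1} = IV.
P[0]: D(K, F) = 0; 0 ⊕ 3 = 3.
P[1]: D(K, F) = 0; 0 ⊕ F = F.
P[2]: D(K, 8) = D; D ⊕ F = 2.
P[3]: D(K, E) = 4; 4 ⊕ 8 = C.
P[4]: D(K, 7) = 2; 2 ⊕ E = C.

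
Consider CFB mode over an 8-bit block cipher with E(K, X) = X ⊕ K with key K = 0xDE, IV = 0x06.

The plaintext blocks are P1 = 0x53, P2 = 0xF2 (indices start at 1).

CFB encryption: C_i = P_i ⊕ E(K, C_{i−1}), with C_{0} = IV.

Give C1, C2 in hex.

C1: E(K, 0x06) = 0xD8; 0x53 ⊕ 0xD8 = 0x8B.
C2: E(K, 0x8B) = 0x55; 0xF2 ⊕ 0x55 = 0xA7.

C1 = 0x8B, C2 = 0xA7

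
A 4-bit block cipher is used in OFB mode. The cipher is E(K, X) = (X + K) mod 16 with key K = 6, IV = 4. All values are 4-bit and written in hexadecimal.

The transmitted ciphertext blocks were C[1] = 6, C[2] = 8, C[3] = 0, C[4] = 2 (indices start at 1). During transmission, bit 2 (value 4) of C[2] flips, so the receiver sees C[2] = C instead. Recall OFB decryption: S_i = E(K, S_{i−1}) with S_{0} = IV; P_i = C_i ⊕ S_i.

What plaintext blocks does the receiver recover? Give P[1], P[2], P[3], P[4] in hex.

Only C[2] changed, to C. In OFB, a change in C_i flips the same bit in P_i only; the keystream is unaffected. Decrypting the received ciphertext:
P[1]: S = E(K, 4) = A; 6 ⊕ A = C.
P[2]: S = E(K, A) = 0; C ⊕ 0 = C.
P[3]: S = E(K, 0) = 6; 0 ⊕ 6 = 6.
P[4]: S = E(K, 6) = C; 2 ⊕ C = E.
Blocks that differ from the original plaintext: P[2].

P[1] = C, P[2] = C, P[3] = 6, P[4] = E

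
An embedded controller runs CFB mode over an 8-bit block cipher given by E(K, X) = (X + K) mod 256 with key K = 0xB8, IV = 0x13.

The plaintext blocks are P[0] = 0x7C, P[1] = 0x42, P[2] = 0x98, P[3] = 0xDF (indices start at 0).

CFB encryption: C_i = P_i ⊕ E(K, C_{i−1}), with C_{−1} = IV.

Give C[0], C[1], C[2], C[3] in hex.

C[0]: E(K, 0x13) = 0xCB; 0x7C ⊕ 0xCB = 0xB7.
C[1]: E(K, 0xB7) = 0x6F; 0x42 ⊕ 0x6F = 0x2D.
C[2]: E(K, 0x2D) = 0xE5; 0x98 ⊕ 0xE5 = 0x7D.
C[3]: E(K, 0x7D) = 0x35; 0xDF ⊕ 0x35 = 0xEA.

C[0] = 0xB7, C[1] = 0x2D, C[2] = 0x7D, C[3] = 0xEA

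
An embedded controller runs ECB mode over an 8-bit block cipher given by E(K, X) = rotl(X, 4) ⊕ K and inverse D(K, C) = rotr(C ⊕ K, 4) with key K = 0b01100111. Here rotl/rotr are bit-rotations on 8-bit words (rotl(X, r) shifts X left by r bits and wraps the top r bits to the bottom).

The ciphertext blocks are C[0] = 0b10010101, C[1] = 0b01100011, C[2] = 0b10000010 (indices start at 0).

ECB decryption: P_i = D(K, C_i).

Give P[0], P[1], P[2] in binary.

P[0]: D(K, 0b10010101) = 0b00101111.
P[1]: D(K, 0b01100011) = 0b01000000.
P[2]: D(K, 0b10000010) = 0b01011110.

P[0] = 0b00101111, P[1] = 0b01000000, P[2] = 0b01011110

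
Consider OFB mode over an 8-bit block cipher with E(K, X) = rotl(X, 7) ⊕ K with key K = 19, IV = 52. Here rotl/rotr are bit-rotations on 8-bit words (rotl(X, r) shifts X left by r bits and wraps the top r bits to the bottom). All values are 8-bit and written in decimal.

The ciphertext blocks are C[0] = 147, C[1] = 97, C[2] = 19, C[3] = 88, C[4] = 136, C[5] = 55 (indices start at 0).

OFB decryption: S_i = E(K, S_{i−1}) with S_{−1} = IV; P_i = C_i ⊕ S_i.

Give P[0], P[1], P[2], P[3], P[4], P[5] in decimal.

P[0]: S = E(K, 52) = 9; 147 ⊕ 9 = 154.
P[1]: S = E(K, 9) = 151; 97 ⊕ 151 = 246.
P[2]: S = E(K, 151) = 216; 19 ⊕ 216 = 203.
P[3]: S = E(K, 216) = 127; 88 ⊕ 127 = 39.
P[4]: S = E(K, 127) = 172; 136 ⊕ 172 = 36.
P[5]: S = E(K, 172) = 69; 55 ⊕ 69 = 114.

P[0] = 154, P[1] = 246, P[2] = 203, P[3] = 39, P[4] = 36, P[5] = 114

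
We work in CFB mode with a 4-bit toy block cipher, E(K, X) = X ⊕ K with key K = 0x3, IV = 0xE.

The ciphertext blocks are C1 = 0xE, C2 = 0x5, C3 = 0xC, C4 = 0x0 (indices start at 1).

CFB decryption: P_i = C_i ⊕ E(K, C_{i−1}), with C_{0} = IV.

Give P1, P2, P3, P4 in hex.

P1 = 0x3, P2 = 0x8, P3 = 0xA, P4 = 0xF

P1: E(K, 0xE) = 0xD; 0xE ⊕ 0xD = 0x3.
P2: E(K, 0xE) = 0xD; 0x5 ⊕ 0xD = 0x8.
P3: E(K, 0x5) = 0x6; 0xC ⊕ 0x6 = 0xA.
P4: E(K, 0xC) = 0xF; 0x0 ⊕ 0xF = 0xF.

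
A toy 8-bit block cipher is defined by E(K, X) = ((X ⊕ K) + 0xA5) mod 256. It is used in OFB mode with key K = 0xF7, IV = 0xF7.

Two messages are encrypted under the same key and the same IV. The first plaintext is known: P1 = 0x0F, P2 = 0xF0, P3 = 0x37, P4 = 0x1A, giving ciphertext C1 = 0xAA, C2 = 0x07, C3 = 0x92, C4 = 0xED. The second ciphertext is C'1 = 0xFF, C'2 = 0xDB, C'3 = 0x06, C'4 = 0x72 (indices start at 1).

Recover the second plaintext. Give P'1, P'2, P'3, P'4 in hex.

P'1 = 0x5A, P'2 = 0x2C, P'3 = 0xA3, P'4 = 0x85

In OFB with a reused IV, both messages share the same keystream S_i, so C_i ⊕ C'_i = P_i ⊕ P'_i and thus P'_i = P_i ⊕ C_i ⊕ C'_i.
P'1: 0x0F ⊕ 0xAA ⊕ 0xFF = 0x5A.
P'2: 0xF0 ⊕ 0x07 ⊕ 0xDB = 0x2C.
P'3: 0x37 ⊕ 0x92 ⊕ 0x06 = 0xA3.
P'4: 0x1A ⊕ 0xED ⊕ 0x72 = 0x85.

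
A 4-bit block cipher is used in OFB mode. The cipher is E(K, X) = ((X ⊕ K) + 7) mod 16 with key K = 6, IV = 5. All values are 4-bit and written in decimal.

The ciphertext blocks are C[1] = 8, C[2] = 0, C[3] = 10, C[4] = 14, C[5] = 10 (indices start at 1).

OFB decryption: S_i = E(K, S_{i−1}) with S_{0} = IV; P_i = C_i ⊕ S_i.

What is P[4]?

P[1]: S = E(K, 5) = 10; 8 ⊕ 10 = 2.
P[2]: S = E(K, 10) = 3; 0 ⊕ 3 = 3.
P[3]: S = E(K, 3) = 12; 10 ⊕ 12 = 6.
P[4]: S = E(K, 12) = 1; 14 ⊕ 1 = 15.

P[4] = 15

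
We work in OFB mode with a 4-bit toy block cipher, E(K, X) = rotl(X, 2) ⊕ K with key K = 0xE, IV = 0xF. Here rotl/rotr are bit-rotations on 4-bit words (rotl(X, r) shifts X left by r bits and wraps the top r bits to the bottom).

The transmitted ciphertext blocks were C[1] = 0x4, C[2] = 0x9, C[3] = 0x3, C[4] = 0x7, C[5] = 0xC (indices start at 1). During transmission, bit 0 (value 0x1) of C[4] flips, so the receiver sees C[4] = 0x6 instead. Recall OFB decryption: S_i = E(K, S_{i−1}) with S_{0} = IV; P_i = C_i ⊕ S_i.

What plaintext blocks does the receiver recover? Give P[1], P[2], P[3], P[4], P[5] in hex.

Only C[4] changed, to 0x6. In OFB, a change in C_i flips the same bit in P_i only; the keystream is unaffected. Decrypting the received ciphertext:
P[1]: S = E(K, 0xF) = 0x1; 0x4 ⊕ 0x1 = 0x5.
P[2]: S = E(K, 0x1) = 0xA; 0x9 ⊕ 0xA = 0x3.
P[3]: S = E(K, 0xA) = 0x4; 0x3 ⊕ 0x4 = 0x7.
P[4]: S = E(K, 0x4) = 0xF; 0x6 ⊕ 0xF = 0x9.
P[5]: S = E(K, 0xF) = 0x1; 0xC ⊕ 0x1 = 0xD.
Blocks that differ from the original plaintext: P[4].

P[1] = 0x5, P[2] = 0x3, P[3] = 0x7, P[4] = 0x9, P[5] = 0xD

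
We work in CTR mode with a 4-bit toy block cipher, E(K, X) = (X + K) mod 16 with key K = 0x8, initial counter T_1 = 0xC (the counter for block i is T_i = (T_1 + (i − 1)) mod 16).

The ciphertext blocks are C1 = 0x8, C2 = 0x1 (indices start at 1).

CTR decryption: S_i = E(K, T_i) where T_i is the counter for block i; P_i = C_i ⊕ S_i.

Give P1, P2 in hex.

P1: T = 0xC, S = E(K, T) = 0x4; 0x8 ⊕ 0x4 = 0xC.
P2: T = 0xD, S = E(K, T) = 0x5; 0x1 ⊕ 0x5 = 0x4.

P1 = 0xC, P2 = 0x4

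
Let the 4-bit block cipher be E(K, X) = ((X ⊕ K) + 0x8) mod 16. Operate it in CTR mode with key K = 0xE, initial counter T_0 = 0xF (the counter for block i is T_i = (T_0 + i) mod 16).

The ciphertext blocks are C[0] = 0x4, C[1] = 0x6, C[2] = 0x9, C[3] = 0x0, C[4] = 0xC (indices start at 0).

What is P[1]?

P[1] = 0x0

CTR decryption: S_i = E(K, T_i) where T_i is the counter for block i; P_i = C_i ⊕ S_i.
P[1]: T = 0x0, S = E(K, T) = 0x6; 0x6 ⊕ 0x6 = 0x0.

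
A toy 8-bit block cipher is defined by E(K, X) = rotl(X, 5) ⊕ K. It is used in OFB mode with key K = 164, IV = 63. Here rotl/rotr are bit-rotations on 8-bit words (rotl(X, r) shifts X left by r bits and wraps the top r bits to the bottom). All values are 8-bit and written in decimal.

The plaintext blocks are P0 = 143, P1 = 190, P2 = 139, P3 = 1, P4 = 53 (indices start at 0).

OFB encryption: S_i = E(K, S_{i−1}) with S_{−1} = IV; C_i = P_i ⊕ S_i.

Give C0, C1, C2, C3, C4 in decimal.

C0: S = E(K, 63) = 67; 143 ⊕ 67 = 204.
C1: S = E(K, 67) = 204; 190 ⊕ 204 = 114.
C2: S = E(K, 204) = 61; 139 ⊕ 61 = 182.
C3: S = E(K, 61) = 3; 1 ⊕ 3 = 2.
C4: S = E(K, 3) = 196; 53 ⊕ 196 = 241.

C0 = 204, C1 = 114, C2 = 182, C3 = 2, C4 = 241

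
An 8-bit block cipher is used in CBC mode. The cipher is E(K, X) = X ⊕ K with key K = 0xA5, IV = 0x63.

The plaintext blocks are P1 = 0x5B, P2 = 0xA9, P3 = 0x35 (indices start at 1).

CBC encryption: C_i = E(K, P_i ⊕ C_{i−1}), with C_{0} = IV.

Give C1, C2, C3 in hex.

C1: P1 ⊕ 0x63 = 0x38; E(K, 0x38) = 0x9D.
C2: P2 ⊕ 0x9D = 0x34; E(K, 0x34) = 0x91.
C3: P3 ⊕ 0x91 = 0xA4; E(K, 0xA4) = 0x01.

C1 = 0x9D, C2 = 0x91, C3 = 0x01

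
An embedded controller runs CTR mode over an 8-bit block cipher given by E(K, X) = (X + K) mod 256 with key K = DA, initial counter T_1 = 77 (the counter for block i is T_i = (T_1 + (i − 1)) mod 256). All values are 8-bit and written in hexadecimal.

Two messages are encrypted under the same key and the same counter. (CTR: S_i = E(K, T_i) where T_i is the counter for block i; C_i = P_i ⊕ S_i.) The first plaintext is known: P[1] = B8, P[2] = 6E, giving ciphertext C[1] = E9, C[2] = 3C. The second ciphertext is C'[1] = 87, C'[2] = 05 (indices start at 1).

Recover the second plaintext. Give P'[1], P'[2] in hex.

P'[1] = D6, P'[2] = 57

In CTR with a reused counter, both messages share the same keystream S_i, so C_i ⊕ C'_i = P_i ⊕ P'_i and thus P'_i = P_i ⊕ C_i ⊕ C'_i.
P'[1]: B8 ⊕ E9 ⊕ 87 = D6.
P'[2]: 6E ⊕ 3C ⊕ 05 = 57.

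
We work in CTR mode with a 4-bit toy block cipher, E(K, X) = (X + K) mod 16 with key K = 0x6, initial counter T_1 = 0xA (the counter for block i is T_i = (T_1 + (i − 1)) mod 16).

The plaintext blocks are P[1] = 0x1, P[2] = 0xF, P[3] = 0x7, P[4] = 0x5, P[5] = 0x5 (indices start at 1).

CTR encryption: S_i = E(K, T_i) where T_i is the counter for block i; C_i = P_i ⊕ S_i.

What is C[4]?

C[1]: T = 0xA, S = E(K, T) = 0x0; 0x1 ⊕ 0x0 = 0x1.
C[2]: T = 0xB, S = E(K, T) = 0x1; 0xF ⊕ 0x1 = 0xE.
C[3]: T = 0xC, S = E(K, T) = 0x2; 0x7 ⊕ 0x2 = 0x5.
C[4]: T = 0xD, S = E(K, T) = 0x3; 0x5 ⊕ 0x3 = 0x6.

C[4] = 0x6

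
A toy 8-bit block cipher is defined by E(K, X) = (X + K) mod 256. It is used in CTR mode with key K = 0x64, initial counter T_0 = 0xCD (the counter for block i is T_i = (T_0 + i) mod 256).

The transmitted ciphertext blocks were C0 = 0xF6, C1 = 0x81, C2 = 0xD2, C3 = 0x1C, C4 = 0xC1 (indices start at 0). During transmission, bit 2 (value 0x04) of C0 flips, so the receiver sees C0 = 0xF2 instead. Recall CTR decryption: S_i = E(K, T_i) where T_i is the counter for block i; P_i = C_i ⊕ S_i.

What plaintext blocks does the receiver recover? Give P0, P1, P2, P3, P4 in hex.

Only C0 changed, to 0xF2. In CTR, a change in C_i flips the same bit in P_i only; the keystream is unaffected. Decrypting the received ciphertext:
P0: T = 0xCD, S = E(K, T) = 0x31; 0xF2 ⊕ 0x31 = 0xC3.
P1: T = 0xCE, S = E(K, T) = 0x32; 0x81 ⊕ 0x32 = 0xB3.
P2: T = 0xCF, S = E(K, T) = 0x33; 0xD2 ⊕ 0x33 = 0xE1.
P3: T = 0xD0, S = E(K, T) = 0x34; 0x1C ⊕ 0x34 = 0x28.
P4: T = 0xD1, S = E(K, T) = 0x35; 0xC1 ⊕ 0x35 = 0xF4.
Blocks that differ from the original plaintext: P0.

P0 = 0xC3, P1 = 0xB3, P2 = 0xE1, P3 = 0x28, P4 = 0xF4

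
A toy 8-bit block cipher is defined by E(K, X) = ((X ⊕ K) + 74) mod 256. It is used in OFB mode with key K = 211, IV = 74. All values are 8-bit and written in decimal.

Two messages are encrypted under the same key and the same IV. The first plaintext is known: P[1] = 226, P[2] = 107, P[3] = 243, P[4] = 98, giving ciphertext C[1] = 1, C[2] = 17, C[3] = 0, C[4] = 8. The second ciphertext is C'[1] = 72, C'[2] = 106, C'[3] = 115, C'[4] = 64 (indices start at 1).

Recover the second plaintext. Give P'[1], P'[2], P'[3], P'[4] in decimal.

P'[1] = 171, P'[2] = 16, P'[3] = 128, P'[4] = 42

In OFB with a reused IV, both messages share the same keystream S_i, so C_i ⊕ C'_i = P_i ⊕ P'_i and thus P'_i = P_i ⊕ C_i ⊕ C'_i.
P'[1]: 226 ⊕ 1 ⊕ 72 = 171.
P'[2]: 107 ⊕ 17 ⊕ 106 = 16.
P'[3]: 243 ⊕ 0 ⊕ 115 = 128.
P'[4]: 98 ⊕ 8 ⊕ 64 = 42.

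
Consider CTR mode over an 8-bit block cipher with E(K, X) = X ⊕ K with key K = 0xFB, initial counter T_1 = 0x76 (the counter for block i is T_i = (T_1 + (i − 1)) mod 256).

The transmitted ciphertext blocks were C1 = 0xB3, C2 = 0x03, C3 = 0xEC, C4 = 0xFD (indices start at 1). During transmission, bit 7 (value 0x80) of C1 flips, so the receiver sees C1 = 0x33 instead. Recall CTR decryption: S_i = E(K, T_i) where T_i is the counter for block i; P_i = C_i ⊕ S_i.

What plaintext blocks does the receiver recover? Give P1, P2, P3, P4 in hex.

Only C1 changed, to 0x33. In CTR, a change in C_i flips the same bit in P_i only; the keystream is unaffected. Decrypting the received ciphertext:
P1: T = 0x76, S = E(K, T) = 0x8D; 0x33 ⊕ 0x8D = 0xBE.
P2: T = 0x77, S = E(K, T) = 0x8C; 0x03 ⊕ 0x8C = 0x8F.
P3: T = 0x78, S = E(K, T) = 0x83; 0xEC ⊕ 0x83 = 0x6F.
P4: T = 0x79, S = E(K, T) = 0x82; 0xFD ⊕ 0x82 = 0x7F.
Blocks that differ from the original plaintext: P1.

P1 = 0xBE, P2 = 0x8F, P3 = 0x6F, P4 = 0x7F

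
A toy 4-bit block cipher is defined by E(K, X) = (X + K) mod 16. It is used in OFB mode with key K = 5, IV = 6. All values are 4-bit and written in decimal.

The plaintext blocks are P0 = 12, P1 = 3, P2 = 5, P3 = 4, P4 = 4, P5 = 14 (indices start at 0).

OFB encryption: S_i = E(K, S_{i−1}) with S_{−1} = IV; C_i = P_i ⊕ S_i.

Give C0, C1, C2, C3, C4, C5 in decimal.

C0: S = E(K, 6) = 11; 12 ⊕ 11 = 7.
C1: S = E(K, 11) = 0; 3 ⊕ 0 = 3.
C2: S = E(K, 0) = 5; 5 ⊕ 5 = 0.
C3: S = E(K, 5) = 10; 4 ⊕ 10 = 14.
C4: S = E(K, 10) = 15; 4 ⊕ 15 = 11.
C5: S = E(K, 15) = 4; 14 ⊕ 4 = 10.

C0 = 7, C1 = 3, C2 = 0, C3 = 14, C4 = 11, C5 = 10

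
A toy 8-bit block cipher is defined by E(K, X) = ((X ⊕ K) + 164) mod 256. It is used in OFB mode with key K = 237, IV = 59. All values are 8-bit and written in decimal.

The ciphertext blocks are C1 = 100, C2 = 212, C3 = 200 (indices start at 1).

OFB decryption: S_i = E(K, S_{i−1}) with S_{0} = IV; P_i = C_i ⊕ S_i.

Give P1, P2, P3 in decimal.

P1: S = E(K, 59) = 122; 100 ⊕ 122 = 30.
P2: S = E(K, 122) = 59; 212 ⊕ 59 = 239.
P3: S = E(K, 59) = 122; 200 ⊕ 122 = 178.

P1 = 30, P2 = 239, P3 = 178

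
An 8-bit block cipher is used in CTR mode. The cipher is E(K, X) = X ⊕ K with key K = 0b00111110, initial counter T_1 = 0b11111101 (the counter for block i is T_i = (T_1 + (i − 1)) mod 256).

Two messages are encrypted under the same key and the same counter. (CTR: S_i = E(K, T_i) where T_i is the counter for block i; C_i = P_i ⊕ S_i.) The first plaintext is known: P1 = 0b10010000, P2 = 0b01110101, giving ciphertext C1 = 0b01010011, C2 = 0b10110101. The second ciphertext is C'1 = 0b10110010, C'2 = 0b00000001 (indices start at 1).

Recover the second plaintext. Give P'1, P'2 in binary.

P'1 = 0b01110001, P'2 = 0b11000001

In CTR with a reused counter, both messages share the same keystream S_i, so C_i ⊕ C'_i = P_i ⊕ P'_i and thus P'_i = P_i ⊕ C_i ⊕ C'_i.
P'1: 0b10010000 ⊕ 0b01010011 ⊕ 0b10110010 = 0b01110001.
P'2: 0b01110101 ⊕ 0b10110101 ⊕ 0b00000001 = 0b11000001.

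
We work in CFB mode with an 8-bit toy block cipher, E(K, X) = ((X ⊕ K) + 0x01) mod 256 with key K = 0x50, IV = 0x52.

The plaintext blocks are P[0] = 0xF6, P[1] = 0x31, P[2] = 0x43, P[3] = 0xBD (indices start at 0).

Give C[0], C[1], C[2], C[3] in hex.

C[0] = 0xF5, C[1] = 0x97, C[2] = 0x8B, C[3] = 0x61

CFB encryption: C_i = P_i ⊕ E(K, C_{i−1}), with C_{−1} = IV.
C[0]: E(K, 0x52) = 0x03; 0xF6 ⊕ 0x03 = 0xF5.
C[1]: E(K, 0xF5) = 0xA6; 0x31 ⊕ 0xA6 = 0x97.
C[2]: E(K, 0x97) = 0xC8; 0x43 ⊕ 0xC8 = 0x8B.
C[3]: E(K, 0x8B) = 0xDC; 0xBD ⊕ 0xDC = 0x61.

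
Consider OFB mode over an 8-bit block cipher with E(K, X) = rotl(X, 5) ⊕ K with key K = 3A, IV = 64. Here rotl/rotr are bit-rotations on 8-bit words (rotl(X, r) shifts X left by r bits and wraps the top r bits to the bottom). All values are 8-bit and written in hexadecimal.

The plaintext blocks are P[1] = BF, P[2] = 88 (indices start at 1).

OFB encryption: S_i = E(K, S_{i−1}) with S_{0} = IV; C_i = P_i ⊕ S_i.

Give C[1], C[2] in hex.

C[1] = 09, C[2] = 64

C[1]: S = E(K, 64) = B6; BF ⊕ B6 = 09.
C[2]: S = E(K, B6) = EC; 88 ⊕ EC = 64.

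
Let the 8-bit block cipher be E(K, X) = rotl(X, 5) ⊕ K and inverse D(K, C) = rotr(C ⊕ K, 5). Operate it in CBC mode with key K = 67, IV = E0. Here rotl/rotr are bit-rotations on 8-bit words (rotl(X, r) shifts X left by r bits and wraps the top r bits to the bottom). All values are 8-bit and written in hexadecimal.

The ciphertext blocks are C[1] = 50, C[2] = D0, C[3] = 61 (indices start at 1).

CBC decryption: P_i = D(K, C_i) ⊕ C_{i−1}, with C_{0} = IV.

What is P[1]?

P[1] = 59

P[1]: D(K, 50) = B9; B9 ⊕ E0 = 59.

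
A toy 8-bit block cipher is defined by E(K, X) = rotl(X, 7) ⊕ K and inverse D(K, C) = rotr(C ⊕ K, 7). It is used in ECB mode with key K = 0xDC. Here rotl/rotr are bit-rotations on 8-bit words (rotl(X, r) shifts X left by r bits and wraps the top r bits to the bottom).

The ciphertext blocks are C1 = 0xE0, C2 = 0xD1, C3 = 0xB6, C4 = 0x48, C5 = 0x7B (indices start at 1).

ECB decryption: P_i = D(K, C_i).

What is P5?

P5 = 0x4F

P5: D(K, 0x7B) = 0x4F.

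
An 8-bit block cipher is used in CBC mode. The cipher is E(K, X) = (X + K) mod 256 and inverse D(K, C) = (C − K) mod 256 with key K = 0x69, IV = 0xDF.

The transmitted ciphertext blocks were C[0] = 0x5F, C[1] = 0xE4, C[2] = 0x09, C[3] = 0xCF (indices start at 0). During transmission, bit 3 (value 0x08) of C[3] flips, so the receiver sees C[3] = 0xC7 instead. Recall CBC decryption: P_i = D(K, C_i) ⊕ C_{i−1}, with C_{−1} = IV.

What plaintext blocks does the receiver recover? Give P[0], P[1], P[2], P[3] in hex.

Only C[3] changed, to 0xC7. In CBC, a change in C_i garbles P_i and flips the same bit in P_{i+1}. Decrypting the received ciphertext:
P[0]: D(K, 0x5F) = 0xF6; 0xF6 ⊕ 0xDF = 0x29.
P[1]: D(K, 0xE4) = 0x7B; 0x7B ⊕ 0x5F = 0x24.
P[2]: D(K, 0x09) = 0xA0; 0xA0 ⊕ 0xE4 = 0x44.
P[3]: D(K, 0xC7) = 0x5E; 0x5E ⊕ 0x09 = 0x57.
Blocks that differ from the original plaintext: P[3].

P[0] = 0x29, P[1] = 0x24, P[2] = 0x44, P[3] = 0x57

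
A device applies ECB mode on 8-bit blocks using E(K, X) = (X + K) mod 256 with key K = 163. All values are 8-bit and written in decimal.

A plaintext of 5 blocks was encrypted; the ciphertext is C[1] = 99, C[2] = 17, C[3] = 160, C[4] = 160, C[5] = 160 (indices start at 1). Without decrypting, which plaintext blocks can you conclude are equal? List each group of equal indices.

P[3] = P[4] = P[5]

ECB encrypts each block independently with the same key, so equal ciphertext blocks imply equal plaintext blocks.
C[3] = C[4] = C[5] = 160, so P[3] = P[4] = P[5].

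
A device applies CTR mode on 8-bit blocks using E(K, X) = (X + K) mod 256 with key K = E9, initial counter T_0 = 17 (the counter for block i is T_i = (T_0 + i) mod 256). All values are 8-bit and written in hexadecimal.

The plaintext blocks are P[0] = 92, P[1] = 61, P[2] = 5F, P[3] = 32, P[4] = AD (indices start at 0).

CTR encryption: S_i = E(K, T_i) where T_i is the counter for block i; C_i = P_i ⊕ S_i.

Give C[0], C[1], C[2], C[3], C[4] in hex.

C[0] = 92, C[1] = 60, C[2] = 5D, C[3] = 31, C[4] = A9

C[0]: T = 17, S = E(K, T) = 00; 92 ⊕ 00 = 92.
C[1]: T = 18, S = E(K, T) = 01; 61 ⊕ 01 = 60.
C[2]: T = 19, S = E(K, T) = 02; 5F ⊕ 02 = 5D.
C[3]: T = 1A, S = E(K, T) = 03; 32 ⊕ 03 = 31.
C[4]: T = 1B, S = E(K, T) = 04; AD ⊕ 04 = A9.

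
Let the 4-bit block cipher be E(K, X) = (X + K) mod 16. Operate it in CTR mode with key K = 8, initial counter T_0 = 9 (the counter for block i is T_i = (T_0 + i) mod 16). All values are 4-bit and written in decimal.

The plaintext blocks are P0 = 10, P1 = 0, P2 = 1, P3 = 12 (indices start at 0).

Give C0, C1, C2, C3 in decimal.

C0 = 11, C1 = 2, C2 = 2, C3 = 8

CTR encryption: S_i = E(K, T_i) where T_i is the counter for block i; C_i = P_i ⊕ S_i.
C0: T = 9, S = E(K, T) = 1; 10 ⊕ 1 = 11.
C1: T = 10, S = E(K, T) = 2; 0 ⊕ 2 = 2.
C2: T = 11, S = E(K, T) = 3; 1 ⊕ 3 = 2.
C3: T = 12, S = E(K, T) = 4; 12 ⊕ 4 = 8.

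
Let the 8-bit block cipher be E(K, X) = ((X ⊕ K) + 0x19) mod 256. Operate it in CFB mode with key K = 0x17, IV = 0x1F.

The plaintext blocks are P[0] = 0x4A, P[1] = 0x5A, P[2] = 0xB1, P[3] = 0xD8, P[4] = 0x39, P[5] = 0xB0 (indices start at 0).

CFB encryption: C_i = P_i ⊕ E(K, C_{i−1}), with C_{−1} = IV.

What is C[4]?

C[0]: E(K, 0x1F) = 0x21; 0x4A ⊕ 0x21 = 0x6B.
C[1]: E(K, 0x6B) = 0x95; 0x5A ⊕ 0x95 = 0xCF.
C[2]: E(K, 0xCF) = 0xF1; 0xB1 ⊕ 0xF1 = 0x40.
C[3]: E(K, 0x40) = 0x70; 0xD8 ⊕ 0x70 = 0xA8.
C[4]: E(K, 0xA8) = 0xD8; 0x39 ⊕ 0xD8 = 0xE1.

C[4] = 0xE1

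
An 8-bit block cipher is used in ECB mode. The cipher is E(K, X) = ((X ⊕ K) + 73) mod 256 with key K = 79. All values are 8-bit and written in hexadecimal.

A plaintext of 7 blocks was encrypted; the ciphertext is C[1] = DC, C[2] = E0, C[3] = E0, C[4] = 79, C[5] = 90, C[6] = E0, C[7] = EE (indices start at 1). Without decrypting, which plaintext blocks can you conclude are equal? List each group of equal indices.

P[2] = P[3] = P[6]

ECB encrypts each block independently with the same key, so equal ciphertext blocks imply equal plaintext blocks.
C[2] = C[3] = C[6] = E0, so P[2] = P[3] = P[6].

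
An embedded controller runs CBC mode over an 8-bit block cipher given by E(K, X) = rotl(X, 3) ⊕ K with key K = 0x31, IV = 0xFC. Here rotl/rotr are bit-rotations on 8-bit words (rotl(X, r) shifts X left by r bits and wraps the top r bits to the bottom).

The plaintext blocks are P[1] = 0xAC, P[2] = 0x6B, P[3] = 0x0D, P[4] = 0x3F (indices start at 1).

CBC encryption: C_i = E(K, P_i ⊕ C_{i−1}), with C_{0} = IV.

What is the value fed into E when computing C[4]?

C[1]: P[1] ⊕ 0xFC = 0x50; E(K, 0x50) = 0xB3.
C[2]: P[2] ⊕ 0xB3 = 0xD8; E(K, 0xD8) = 0xF7.
C[3]: P[3] ⊕ 0xF7 = 0xFA; E(K, 0xFA) = 0xE6.
C[4]: P[4] ⊕ 0xE6 = 0xD9; E(K, 0xD9) = 0xFF.
So the input to E for block [4] is 0xD9.

0xD9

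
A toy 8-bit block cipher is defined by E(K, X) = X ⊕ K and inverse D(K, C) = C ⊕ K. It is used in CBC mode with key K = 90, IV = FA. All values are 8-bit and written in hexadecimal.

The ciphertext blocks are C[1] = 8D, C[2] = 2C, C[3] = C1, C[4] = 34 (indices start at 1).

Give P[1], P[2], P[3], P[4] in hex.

P[1] = E7, P[2] = 31, P[3] = 7D, P[4] = 65

CBC decryption: P_i = D(K, C_i) ⊕ C_{i−1}, with C_{0} = IV.
P[1]: D(K, 8D) = 1D; 1D ⊕ FA = E7.
P[2]: D(K, 2C) = BC; BC ⊕ 8D = 31.
P[3]: D(K, C1) = 51; 51 ⊕ 2C = 7D.
P[4]: D(K, 34) = A4; A4 ⊕ C1 = 65.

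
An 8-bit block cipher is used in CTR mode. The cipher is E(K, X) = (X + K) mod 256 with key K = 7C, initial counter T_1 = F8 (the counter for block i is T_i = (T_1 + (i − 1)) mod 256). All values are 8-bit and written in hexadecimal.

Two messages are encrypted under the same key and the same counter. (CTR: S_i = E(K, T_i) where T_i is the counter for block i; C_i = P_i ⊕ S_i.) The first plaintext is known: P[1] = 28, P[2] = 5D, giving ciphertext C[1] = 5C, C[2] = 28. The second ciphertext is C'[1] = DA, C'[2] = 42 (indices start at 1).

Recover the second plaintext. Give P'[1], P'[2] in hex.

In CTR with a reused counter, both messages share the same keystream S_i, so C_i ⊕ C'_i = P_i ⊕ P'_i and thus P'_i = P_i ⊕ C_i ⊕ C'_i.
P'[1]: 28 ⊕ 5C ⊕ DA = AE.
P'[2]: 5D ⊕ 28 ⊕ 42 = 37.

P'[1] = AE, P'[2] = 37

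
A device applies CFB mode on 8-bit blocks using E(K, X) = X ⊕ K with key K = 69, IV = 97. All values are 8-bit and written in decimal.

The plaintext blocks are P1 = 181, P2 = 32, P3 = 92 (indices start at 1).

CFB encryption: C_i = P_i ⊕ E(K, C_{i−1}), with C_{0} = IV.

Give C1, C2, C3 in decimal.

C1 = 145, C2 = 244, C3 = 237

C1: E(K, 97) = 36; 181 ⊕ 36 = 145.
C2: E(K, 145) = 212; 32 ⊕ 212 = 244.
C3: E(K, 244) = 177; 92 ⊕ 177 = 237.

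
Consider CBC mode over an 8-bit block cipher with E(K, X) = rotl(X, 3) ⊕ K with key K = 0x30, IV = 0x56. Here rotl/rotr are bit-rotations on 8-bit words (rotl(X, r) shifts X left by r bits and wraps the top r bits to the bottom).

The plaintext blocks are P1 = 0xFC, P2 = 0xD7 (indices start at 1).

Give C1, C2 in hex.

C1 = 0x65, C2 = 0xA5

CBC encryption: C_i = E(K, P_i ⊕ C_{i−1}), with C_{0} = IV.
C1: P1 ⊕ 0x56 = 0xAA; E(K, 0xAA) = 0x65.
C2: P2 ⊕ 0x65 = 0xB2; E(K, 0xB2) = 0xA5.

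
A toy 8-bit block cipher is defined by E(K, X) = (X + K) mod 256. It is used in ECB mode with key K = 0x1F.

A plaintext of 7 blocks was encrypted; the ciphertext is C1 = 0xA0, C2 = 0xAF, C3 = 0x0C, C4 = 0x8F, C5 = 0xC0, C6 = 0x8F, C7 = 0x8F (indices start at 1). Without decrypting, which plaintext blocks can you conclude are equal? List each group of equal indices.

P4 = P6 = P7

ECB encrypts each block independently with the same key, so equal ciphertext blocks imply equal plaintext blocks.
C4 = C6 = C7 = 0x8F, so P4 = P6 = P7.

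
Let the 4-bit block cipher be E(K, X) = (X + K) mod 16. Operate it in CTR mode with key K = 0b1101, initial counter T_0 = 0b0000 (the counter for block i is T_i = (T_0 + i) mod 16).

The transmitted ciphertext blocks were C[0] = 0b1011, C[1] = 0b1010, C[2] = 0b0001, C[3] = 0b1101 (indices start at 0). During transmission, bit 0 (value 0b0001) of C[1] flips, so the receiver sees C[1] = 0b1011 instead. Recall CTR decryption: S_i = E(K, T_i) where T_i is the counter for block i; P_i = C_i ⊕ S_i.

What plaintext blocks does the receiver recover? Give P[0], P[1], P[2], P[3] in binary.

P[0] = 0b0110, P[1] = 0b0101, P[2] = 0b1110, P[3] = 0b1101

Only C[1] changed, to 0b1011. In CTR, a change in C_i flips the same bit in P_i only; the keystream is unaffected. Decrypting the received ciphertext:
P[0]: T = 0b0000, S = E(K, T) = 0b1101; 0b1011 ⊕ 0b1101 = 0b0110.
P[1]: T = 0b0001, S = E(K, T) = 0b1110; 0b1011 ⊕ 0b1110 = 0b0101.
P[2]: T = 0b0010, S = E(K, T) = 0b1111; 0b0001 ⊕ 0b1111 = 0b1110.
P[3]: T = 0b0011, S = E(K, T) = 0b0000; 0b1101 ⊕ 0b0000 = 0b1101.
Blocks that differ from the original plaintext: P[1].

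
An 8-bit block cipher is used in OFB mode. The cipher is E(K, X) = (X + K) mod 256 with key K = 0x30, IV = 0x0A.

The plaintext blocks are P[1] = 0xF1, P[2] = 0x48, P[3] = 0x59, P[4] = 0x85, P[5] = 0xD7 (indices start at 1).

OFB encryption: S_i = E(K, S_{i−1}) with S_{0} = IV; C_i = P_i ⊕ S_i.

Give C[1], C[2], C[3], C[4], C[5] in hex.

C[1] = 0xCB, C[2] = 0x22, C[3] = 0xC3, C[4] = 0x4F, C[5] = 0x2D

C[1]: S = E(K, 0x0A) = 0x3A; 0xF1 ⊕ 0x3A = 0xCB.
C[2]: S = E(K, 0x3A) = 0x6A; 0x48 ⊕ 0x6A = 0x22.
C[3]: S = E(K, 0x6A) = 0x9A; 0x59 ⊕ 0x9A = 0xC3.
C[4]: S = E(K, 0x9A) = 0xCA; 0x85 ⊕ 0xCA = 0x4F.
C[5]: S = E(K, 0xCA) = 0xFA; 0xD7 ⊕ 0xFA = 0x2D.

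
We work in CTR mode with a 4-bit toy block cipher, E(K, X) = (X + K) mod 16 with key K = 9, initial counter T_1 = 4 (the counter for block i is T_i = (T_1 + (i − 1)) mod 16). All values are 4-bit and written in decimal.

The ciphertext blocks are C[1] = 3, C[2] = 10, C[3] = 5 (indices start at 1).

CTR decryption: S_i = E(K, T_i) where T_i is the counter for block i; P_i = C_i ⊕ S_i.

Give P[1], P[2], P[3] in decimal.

P[1] = 14, P[2] = 4, P[3] = 10

P[1]: T = 4, S = E(K, T) = 13; 3 ⊕ 13 = 14.
P[2]: T = 5, S = E(K, T) = 14; 10 ⊕ 14 = 4.
P[3]: T = 6, S = E(K, T) = 15; 5 ⊕ 15 = 10.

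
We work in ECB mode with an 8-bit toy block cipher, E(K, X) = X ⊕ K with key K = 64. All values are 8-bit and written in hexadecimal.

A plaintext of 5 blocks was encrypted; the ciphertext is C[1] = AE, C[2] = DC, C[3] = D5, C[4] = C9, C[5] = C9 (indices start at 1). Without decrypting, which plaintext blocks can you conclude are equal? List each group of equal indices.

ECB encrypts each block independently with the same key, so equal ciphertext blocks imply equal plaintext blocks.
C[4] = C[5] = C9, so P[4] = P[5].

P[4] = P[5]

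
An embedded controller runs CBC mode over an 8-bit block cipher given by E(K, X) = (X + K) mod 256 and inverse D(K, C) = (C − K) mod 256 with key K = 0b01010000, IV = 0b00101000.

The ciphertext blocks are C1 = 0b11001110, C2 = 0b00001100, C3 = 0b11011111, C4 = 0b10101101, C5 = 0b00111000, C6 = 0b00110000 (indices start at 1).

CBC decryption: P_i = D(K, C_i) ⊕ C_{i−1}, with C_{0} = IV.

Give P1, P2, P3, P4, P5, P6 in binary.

P1 = 0b01010110, P2 = 0b01110010, P3 = 0b10000011, P4 = 0b10000010, P5 = 0b01000101, P6 = 0b11011000

P1: D(K, 0b11001110) = 0b01111110; 0b01111110 ⊕ 0b00101000 = 0b01010110.
P2: D(K, 0b00001100) = 0b10111100; 0b10111100 ⊕ 0b11001110 = 0b01110010.
P3: D(K, 0b11011111) = 0b10001111; 0b10001111 ⊕ 0b00001100 = 0b10000011.
P4: D(K, 0b10101101) = 0b01011101; 0b01011101 ⊕ 0b11011111 = 0b10000010.
P5: D(K, 0b00111000) = 0b11101000; 0b11101000 ⊕ 0b10101101 = 0b01000101.
P6: D(K, 0b00110000) = 0b11100000; 0b11100000 ⊕ 0b00111000 = 0b11011000.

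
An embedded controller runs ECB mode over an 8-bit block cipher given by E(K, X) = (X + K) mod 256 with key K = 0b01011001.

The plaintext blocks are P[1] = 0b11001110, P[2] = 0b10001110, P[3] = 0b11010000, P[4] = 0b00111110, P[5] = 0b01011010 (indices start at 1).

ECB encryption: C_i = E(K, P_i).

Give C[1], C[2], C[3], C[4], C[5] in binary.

C[1] = 0b00100111, C[2] = 0b11100111, C[3] = 0b00101001, C[4] = 0b10010111, C[5] = 0b10110011

C[1]: E(K, 0b11001110) = 0b00100111.
C[2]: E(K, 0b10001110) = 0b11100111.
C[3]: E(K, 0b11010000) = 0b00101001.
C[4]: E(K, 0b00111110) = 0b10010111.
C[5]: E(K, 0b01011010) = 0b10110011.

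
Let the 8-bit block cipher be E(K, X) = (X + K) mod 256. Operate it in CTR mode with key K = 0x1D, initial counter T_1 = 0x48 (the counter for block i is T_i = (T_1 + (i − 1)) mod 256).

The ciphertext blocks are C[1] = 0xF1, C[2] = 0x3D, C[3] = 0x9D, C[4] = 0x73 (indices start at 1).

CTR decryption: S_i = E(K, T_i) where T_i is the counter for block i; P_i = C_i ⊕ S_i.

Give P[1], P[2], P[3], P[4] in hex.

P[1] = 0x94, P[2] = 0x5B, P[3] = 0xFA, P[4] = 0x1B

P[1]: T = 0x48, S = E(K, T) = 0x65; 0xF1 ⊕ 0x65 = 0x94.
P[2]: T = 0x49, S = E(K, T) = 0x66; 0x3D ⊕ 0x66 = 0x5B.
P[3]: T = 0x4A, S = E(K, T) = 0x67; 0x9D ⊕ 0x67 = 0xFA.
P[4]: T = 0x4B, S = E(K, T) = 0x68; 0x73 ⊕ 0x68 = 0x1B.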